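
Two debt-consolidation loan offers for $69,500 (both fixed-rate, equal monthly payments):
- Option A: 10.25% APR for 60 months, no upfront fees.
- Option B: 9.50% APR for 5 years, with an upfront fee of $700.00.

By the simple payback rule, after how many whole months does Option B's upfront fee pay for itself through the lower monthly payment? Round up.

28 months

Option A: at 10.25% the monthly rate is 0.0085417, so the payment is 69,500 × 0.0085417 / (1 − 1.0085417^−60) = $1,485.23.
Option B: monthly rate = 9.5%/12 = 0.0079167; payment = 69,500 × 0.0079167 / (1 − (1+0.0079167)^−60) = $1,459.63.
Monthly savings = $1,485.23 − $1,459.63 = $25.60.
Break-even = $700.00 / $25.60 = 27.34 → 28 months.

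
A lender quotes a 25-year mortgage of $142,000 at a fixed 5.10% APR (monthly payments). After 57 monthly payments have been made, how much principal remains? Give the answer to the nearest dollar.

$126,885

With monthly rate i = 5.1%/12 = 0.0042500, the balance after k of n payments is P · [(1+i)^n − (1+i)^k] / [(1+i)^n − 1].
(1+0.0042500)^300 = 3.56904580 and (1+0.0042500)^57 = 1.27345881, so the balance is 142,000 × (3.56904580 − 1.27345881) / (3.56904580 − 1) = $126,884.99.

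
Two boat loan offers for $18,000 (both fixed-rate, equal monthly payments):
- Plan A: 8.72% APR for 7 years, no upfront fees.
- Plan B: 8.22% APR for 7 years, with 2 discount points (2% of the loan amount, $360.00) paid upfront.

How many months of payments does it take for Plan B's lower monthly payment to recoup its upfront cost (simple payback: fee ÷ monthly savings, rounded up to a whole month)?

Plan A: monthly rate = 8.72%/12 = 0.0072667; payment = 18,000 × 0.0072667 / (1 − (1+0.0072667)^−84) = $287.05.
Plan B: at 8.22% the monthly rate is 0.0068500, so the payment is 18,000 × 0.0068500 / (1 − 1.0068500^−84) = $282.53.
Monthly savings = $287.05 − $282.53 = $4.52.
Break-even = $360.00 / $4.52 = 79.65 → 80 months.

80 months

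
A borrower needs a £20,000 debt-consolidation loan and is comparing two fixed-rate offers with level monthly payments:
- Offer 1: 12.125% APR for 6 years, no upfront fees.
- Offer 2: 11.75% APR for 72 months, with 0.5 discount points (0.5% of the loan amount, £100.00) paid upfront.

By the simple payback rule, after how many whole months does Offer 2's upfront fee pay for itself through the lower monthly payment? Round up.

Offer 1: at 12.125% the monthly rate is 0.0101042, so the payment is 20,000 × 0.0101042 / (1 − 1.0101042^−72) = £392.31.
Offer 2: monthly rate = 11.75%/12 = 0.0097917; payment = 20,000 × 0.0097917 / (1 − (1+0.0097917)^−72) = £388.41.
Monthly savings = £392.31 − £388.41 = £3.90.
Break-even = £100.00 / £3.90 = 25.64 → 26 months.

26 months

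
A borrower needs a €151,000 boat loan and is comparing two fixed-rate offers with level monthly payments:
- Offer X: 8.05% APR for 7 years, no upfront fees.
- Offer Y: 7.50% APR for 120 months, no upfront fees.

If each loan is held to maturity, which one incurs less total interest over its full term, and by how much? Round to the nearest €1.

Offer X by €17,076

Offer X: at 8.05% the monthly rate is 0.0067083, so the payment is 151,000 × 0.0067083 / (1 − 1.0067083^−84) = €2,357.28.
Total interest on Offer X = 84 × €2,357.28 − €151,000 = €47,011.52.
Offer Y: monthly rate = 7.5%/12 = 0.0062500; payment = 151,000 × 0.0062500 / (1 − (1+0.0062500)^−120) = €1,792.40.
Total interest on Offer Y = 120 × €1,792.40 − €151,000 = €64,088.00.
Offer X is lower by €17,076.48.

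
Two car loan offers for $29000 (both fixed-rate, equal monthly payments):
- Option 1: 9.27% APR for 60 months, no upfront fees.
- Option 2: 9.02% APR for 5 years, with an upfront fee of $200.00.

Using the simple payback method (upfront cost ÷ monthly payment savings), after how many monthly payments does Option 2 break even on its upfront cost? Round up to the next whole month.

Option 1: at 9.27% the monthly rate is 0.0077250, so the payment is 29,000 × 0.0077250 / (1 − 1.0077250^−60) = $605.80.
Option 2: at 9.02% the monthly rate is 0.0075167, so the payment is 29,000 × 0.0075167 / (1 − 1.0075167^−60) = $602.27.
Monthly savings = $605.80 − $602.27 = $3.53.
Break-even = $200.00 / $3.53 = 56.66 → 57 months.

57 months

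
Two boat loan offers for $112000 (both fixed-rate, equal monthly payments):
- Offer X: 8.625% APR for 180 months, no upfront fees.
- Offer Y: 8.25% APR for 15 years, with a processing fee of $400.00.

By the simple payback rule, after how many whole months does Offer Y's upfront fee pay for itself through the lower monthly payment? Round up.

17 months

Offer X: monthly rate = 8.625%/12 = 0.0071875; payment = 112,000 × 0.0071875 / (1 − (1+0.0071875)^−180) = $1,111.13.
Offer Y: at 8.25% the monthly rate is 0.0068750, so the payment is 112,000 × 0.0068750 / (1 − 1.0068750^−180) = $1,086.56.
Monthly savings = $1,111.13 − $1,086.56 = $24.57.
Break-even = $400.00 / $24.57 = 16.28 → 17 months.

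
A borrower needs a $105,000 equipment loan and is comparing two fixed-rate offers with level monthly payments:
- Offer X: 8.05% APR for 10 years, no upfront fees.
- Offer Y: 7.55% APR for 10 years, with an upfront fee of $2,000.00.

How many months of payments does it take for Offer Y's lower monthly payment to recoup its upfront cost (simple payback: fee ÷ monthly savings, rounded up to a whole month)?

Offer X: monthly rate = 8.05%/12 = 0.0067083; payment = 105,000 × 0.0067083 / (1 − (1+0.0067083)^−120) = $1,276.72.
Offer Y: at 7.55% the monthly rate is 0.0062917, so the payment is 105,000 × 0.0062917 / (1 − 1.0062917^−120) = $1,249.11.
Monthly savings = $1,276.72 − $1,249.11 = $27.61.
Break-even = $2,000.00 / $27.61 = 72.44 → 73 months.

73 months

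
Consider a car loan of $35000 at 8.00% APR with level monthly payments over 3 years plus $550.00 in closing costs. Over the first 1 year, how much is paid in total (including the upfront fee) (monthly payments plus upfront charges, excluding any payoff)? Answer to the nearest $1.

Monthly rate = 8%/12 = 0.0066667; payment = 35,000 × 0.0066667 / (1 − (1+0.0066667)^−36) = $1,096.77.
Total outlay = 12 × $1,096.77 + $550.00 = $13,711.24.

$13,711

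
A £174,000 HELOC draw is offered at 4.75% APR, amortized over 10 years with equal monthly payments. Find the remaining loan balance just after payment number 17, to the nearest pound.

With monthly rate i = 4.75%/12 = 0.0039583, the balance after k of n payments is P · [(1+i)^n − (1+i)^k] / [(1+i)^n − 1].
(1+0.0039583)^120 = 1.60650718 and (1+0.0039583)^17 = 1.06946533, so the balance is 174,000 × (1.60650718 − 1.06946533) / (1.60650718 − 1) = £154,071.19.

£154,071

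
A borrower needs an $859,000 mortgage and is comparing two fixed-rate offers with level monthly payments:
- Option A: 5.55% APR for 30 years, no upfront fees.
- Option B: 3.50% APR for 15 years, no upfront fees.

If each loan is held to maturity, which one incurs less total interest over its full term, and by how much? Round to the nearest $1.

Option A: at 5.55% the monthly rate is 0.0046250, so the payment is 859,000 × 0.0046250 / (1 − 1.0046250^−360) = $4,904.29.
Total interest on Option A = 360 × $4,904.29 − $859,000 = $906,544.40.
Option B: at 3.50% the monthly rate is 0.0029167, so the payment is 859,000 × 0.0029167 / (1 − 1.0029167^−180) = $6,140.84.
Total interest on Option B = 180 × $6,140.84 − $859,000 = $246,351.20.
Option B is lower by $660,193.20.

Option B by $660,193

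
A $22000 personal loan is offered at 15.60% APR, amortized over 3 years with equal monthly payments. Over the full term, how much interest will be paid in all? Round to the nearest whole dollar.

At 15.60% the monthly rate is 0.0130000, so the payment is 22,000 × 0.0130000 / (1 − 1.0130000^−36) = $769.12.
Total paid = 36 × $769.12 = $27,688.32; interest = $27,688.32 − $22,000 = $5,688.32.

$5,688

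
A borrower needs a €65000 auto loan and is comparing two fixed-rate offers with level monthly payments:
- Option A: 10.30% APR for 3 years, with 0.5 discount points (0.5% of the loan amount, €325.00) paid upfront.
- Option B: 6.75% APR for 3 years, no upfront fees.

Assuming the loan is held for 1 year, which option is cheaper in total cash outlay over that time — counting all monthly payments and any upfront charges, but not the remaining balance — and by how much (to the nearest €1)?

Option A: at 10.30% the monthly rate is 0.0085833, so the payment is 65,000 × 0.0085833 / (1 − 1.0085833^−36) = €2,106.53.
Option B: at 6.75% the monthly rate is 0.0056250, so the payment is 65,000 × 0.0056250 / (1 − 1.0056250^−36) = €1,999.59.
Over 12 months: Option A costs 12 × €2,106.53 + €325.00 = €25,603.36; Option B costs 12 × €1,999.59 = €23,995.08.
Option B is cheaper by €25,603.36 − €23,995.08 = €1,608.28.

Option B by €1,608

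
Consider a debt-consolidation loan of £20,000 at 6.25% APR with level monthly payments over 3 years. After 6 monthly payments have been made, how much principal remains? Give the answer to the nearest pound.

With monthly rate i = 6.25%/12 = 0.0052083, the balance after k of n payments is P · [(1+i)^n − (1+i)^k] / [(1+i)^n − 1].
(1+0.0052083)^36 = 1.20564345 and (1+0.0052083)^6 = 1.03165974, so the balance is 20,000 × (1.20564345 − 1.03165974) / (1.20564345 − 1) = £16,920.91.

£16,921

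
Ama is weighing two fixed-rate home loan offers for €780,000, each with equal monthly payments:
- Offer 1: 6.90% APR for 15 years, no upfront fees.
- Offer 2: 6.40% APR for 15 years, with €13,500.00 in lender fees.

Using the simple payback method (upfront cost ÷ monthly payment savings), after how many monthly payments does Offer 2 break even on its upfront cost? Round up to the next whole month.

Offer 1: at 6.90% the monthly rate is 0.0057500, so the payment is 780,000 × 0.0057500 / (1 − 1.0057500^−180) = €6,967.33.
Offer 2: at 6.40% the monthly rate is 0.0053333, so the payment is 780,000 × 0.0053333 / (1 − 1.0053333^−180) = €6,751.83.
Monthly savings = €6,967.33 − €6,751.83 = €215.50.
Break-even = €13,500.00 / €215.50 = 62.65 → 63 months.

63 months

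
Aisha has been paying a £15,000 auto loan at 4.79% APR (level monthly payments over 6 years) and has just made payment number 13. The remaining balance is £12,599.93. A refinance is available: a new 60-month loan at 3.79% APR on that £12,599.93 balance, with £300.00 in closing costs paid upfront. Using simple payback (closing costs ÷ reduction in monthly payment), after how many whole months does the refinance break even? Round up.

Current payment = 15,000 × 4.79%/12 / (1 − (1+0.0039917)^−72) = £240.12.
Refinanced payment = 12,599.93 × 0.0031583 / (1 − (1+0.0031583)^−60) = £230.85.
Monthly savings = £240.12 − £230.85 = £9.27.
Break-even = £300.00 / £9.27 = 32.36 → 33 months.

33 months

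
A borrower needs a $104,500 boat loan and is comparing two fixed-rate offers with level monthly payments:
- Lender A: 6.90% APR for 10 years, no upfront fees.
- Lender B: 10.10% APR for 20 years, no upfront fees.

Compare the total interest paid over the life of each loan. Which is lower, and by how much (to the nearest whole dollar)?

Lender A by $98,737

Lender A: monthly rate = 6.9%/12 = 0.0057500; payment = 104,500 × 0.0057500 / (1 − (1+0.0057500)^−120) = $1,207.95.
Total interest on Lender A = 120 × $1,207.95 − $104,500 = $40,454.00.
Lender B: monthly rate = 10.1%/12 = 0.0084167; payment = 104,500 × 0.0084167 / (1 − (1+0.0084167)^−240) = $1,015.38.
Total interest on Lender B = 240 × $1,015.38 − $104,500 = $139,191.20.
Lender A is lower by $98,737.20.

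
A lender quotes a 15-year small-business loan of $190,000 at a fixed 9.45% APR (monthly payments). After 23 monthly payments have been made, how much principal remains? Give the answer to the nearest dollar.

With monthly rate i = 9.45%/12 = 0.0078750, the balance after k of n payments is P · [(1+i)^n − (1+i)^k] / [(1+i)^n − 1].
(1+0.0078750)^180 = 4.10394097 and (1+0.0078750)^23 = 1.19771496, so the balance is 190,000 × (4.10394097 − 1.19771496) / (4.10394097 − 1) = $177,897.37.

$177,897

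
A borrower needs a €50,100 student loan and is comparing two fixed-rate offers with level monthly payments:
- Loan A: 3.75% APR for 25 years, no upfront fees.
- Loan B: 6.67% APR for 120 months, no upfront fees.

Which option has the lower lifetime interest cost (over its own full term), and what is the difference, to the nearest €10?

Loan A: monthly rate = 3.75%/12 = 0.0031250; payment = 50,100 × 0.0031250 / (1 − (1+0.0031250)^−300) = €257.58.
Total interest on Loan A = 300 × €257.58 − €50,100 = €27,174.00.
Loan B: at 6.67% the monthly rate is 0.0055583, so the payment is 50,100 × 0.0055583 / (1 − 1.0055583^−120) = €573.22.
Total interest on Loan B = 120 × €573.22 − €50,100 = €18,686.40.
Loan B is lower by €8,487.60.

Loan B by €8,490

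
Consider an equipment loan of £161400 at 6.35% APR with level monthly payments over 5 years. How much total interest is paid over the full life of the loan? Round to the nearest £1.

£27,399

Monthly rate = 6.35%/12 = 0.0052917; payment = 161,400 × 0.0052917 / (1 − (1+0.0052917)^−60) = £3,146.65.
Total paid = 60 × £3,146.65 = £188,799.00; interest = £188,799.00 − £161,400 = £27,399.00.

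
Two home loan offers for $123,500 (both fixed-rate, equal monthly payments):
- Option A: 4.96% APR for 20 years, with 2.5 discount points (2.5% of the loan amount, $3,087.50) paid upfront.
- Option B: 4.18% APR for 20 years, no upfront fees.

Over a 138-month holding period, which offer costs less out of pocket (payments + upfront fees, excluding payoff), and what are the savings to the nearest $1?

Option A: monthly rate = 4.96%/12 = 0.0041333; payment = 123,500 × 0.0041333 / (1 − (1+0.0041333)^−240) = $812.32.
Option B: monthly rate = 4.18%/12 = 0.0034833; payment = 123,500 × 0.0034833 / (1 − (1+0.0034833)^−240) = $760.15.
Over 138 months: Option A costs 138 × $812.32 + $3,087.50 = $115,187.66; Option B costs 138 × $760.15 = $104,900.70.
Option B is cheaper by $115,187.66 − $104,900.70 = $10,286.96.

Option B by $10,287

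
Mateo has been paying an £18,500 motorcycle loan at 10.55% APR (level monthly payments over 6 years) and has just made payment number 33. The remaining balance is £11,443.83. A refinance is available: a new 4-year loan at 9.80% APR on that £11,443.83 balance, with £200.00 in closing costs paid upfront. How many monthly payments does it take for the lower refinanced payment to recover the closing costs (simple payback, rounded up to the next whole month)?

4 months

Current payment = 18,500 × 10.55%/12 / (1 − (1+0.0087917)^−72) = £347.88.
Refinanced payment = 11,443.83 × 0.0081667 / (1 − (1+0.0081667)^−48) = £289.15.
Monthly savings = £347.88 − £289.15 = £58.73.
Break-even = £200.00 / £58.73 = 3.41 → 4 months.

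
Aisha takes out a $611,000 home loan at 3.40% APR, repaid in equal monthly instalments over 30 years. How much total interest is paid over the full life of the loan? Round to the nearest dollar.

Monthly rate = 3.4%/12 = 0.0028333; payment = 611,000 × 0.0028333 / (1 − (1+0.0028333)^−360) = $2,709.67.
Total paid = 360 × $2,709.67 = $975,481.20; interest = $975,481.20 − $611,000 = $364,481.20.

$364,481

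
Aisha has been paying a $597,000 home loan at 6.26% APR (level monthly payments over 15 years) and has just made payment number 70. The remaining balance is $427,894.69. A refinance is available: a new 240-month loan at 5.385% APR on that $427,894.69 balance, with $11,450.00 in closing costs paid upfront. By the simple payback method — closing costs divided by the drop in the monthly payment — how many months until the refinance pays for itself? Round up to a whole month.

Current payment = 597,000 × 6.26%/12 / (1 − (1+0.0052167)^−180) = $5,122.07.
Refinanced payment = 427,894.69 × 0.0044875 / (1 − (1+0.0044875)^−240) = $2,915.71.
Monthly savings = $5,122.07 − $2,915.71 = $2,206.36.
Break-even = $11,450.00 / $2,206.36 = 5.19 → 6 months.

6 months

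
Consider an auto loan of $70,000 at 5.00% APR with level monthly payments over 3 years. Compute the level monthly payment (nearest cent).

At 5.00% the monthly rate is 0.0041667, so the payment is 70,000 × 0.0041667 / (1 − 1.0041667^−36) = $2,097.96.

$2,097.96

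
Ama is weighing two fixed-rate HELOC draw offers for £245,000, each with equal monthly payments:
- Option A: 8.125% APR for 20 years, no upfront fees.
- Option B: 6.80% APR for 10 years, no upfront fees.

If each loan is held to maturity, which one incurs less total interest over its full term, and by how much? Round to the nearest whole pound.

Option A: at 8.125% the monthly rate is 0.0067708, so the payment is 245,000 × 0.0067708 / (1 − 1.0067708^−240) = £2,068.38.
Total interest on Option A = 240 × £2,068.38 − £245,000 = £251,411.20.
Option B: monthly rate = 6.8%/12 = 0.0056667; payment = 245,000 × 0.0056667 / (1 − (1+0.0056667)^−120) = £2,819.47.
Total interest on Option B = 120 × £2,819.47 − £245,000 = £93,336.40.
Option B is lower by £158,074.80.

Option B by £158,075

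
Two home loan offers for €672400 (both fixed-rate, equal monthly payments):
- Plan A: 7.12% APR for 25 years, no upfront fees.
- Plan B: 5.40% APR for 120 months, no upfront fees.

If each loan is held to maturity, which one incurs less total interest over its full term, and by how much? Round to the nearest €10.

Plan B by €569,510

Plan A: at 7.12% the monthly rate is 0.0059333, so the payment is 672,400 × 0.0059333 / (1 − 1.0059333^−300) = €4,803.98.
Total interest on Plan A = 300 × €4,803.98 − €672,400 = €768,794.00.
Plan B: at 5.40% the monthly rate is 0.0045000, so the payment is 672,400 × 0.0045000 / (1 − 1.0045000^−120) = €7,264.03.
Total interest on Plan B = 120 × €7,264.03 − €672,400 = €199,283.60.
Plan B is lower by €569,510.40.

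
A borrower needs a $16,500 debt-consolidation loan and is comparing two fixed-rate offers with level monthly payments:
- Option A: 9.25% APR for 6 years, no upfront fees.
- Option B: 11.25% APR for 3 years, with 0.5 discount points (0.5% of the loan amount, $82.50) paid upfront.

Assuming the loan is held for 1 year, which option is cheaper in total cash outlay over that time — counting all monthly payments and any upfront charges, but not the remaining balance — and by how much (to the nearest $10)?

Option A by $2,990

Option A: monthly rate = 9.25%/12 = 0.0077083; payment = 16,500 × 0.0077083 / (1 − (1+0.0077083)^−72) = $299.47.
Option B: at 11.25% the monthly rate is 0.0093750, so the payment is 16,500 × 0.0093750 / (1 − 1.0093750^−36) = $542.14.
Over 12 months: Option A costs 12 × $299.47 = $3,593.64; Option B costs 12 × $542.14 + $82.50 = $6,588.18.
Option A is cheaper by $6,588.18 − $3,593.64 = $2,994.54.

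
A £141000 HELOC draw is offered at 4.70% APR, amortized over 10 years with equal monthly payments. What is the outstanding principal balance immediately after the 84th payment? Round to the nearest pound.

£49,434

With monthly rate i = 4.7%/12 = 0.0039167, the balance after k of n payments is P · [(1+i)^n − (1+i)^k] / [(1+i)^n − 1].
(1+0.0039167)^120 = 1.59852604 and (1+0.0039167)^84 = 1.38868518, so the balance is 141,000 × (1.59852604 − 1.38868518) / (1.59852604 − 1) = £49,434.04.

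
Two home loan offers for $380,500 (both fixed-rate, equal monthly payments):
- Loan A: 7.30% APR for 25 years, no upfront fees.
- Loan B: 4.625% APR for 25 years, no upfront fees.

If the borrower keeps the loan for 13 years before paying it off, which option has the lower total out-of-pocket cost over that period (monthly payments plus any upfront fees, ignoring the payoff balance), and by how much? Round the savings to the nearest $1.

Loan A: at 7.30% the monthly rate is 0.0060833, so the payment is 380,500 × 0.0060833 / (1 − 1.0060833^−300) = $2,762.55.
Loan B: at 4.625% the monthly rate is 0.0038542, so the payment is 380,500 × 0.0038542 / (1 − 1.0038542^−300) = $2,142.03.
Over 156 months: Loan A costs 156 × $2,762.55 = $430,957.80; Loan B costs 156 × $2,142.03 = $334,156.68.
Loan B is cheaper by $430,957.80 − $334,156.68 = $96,801.12.

Loan B by $96,801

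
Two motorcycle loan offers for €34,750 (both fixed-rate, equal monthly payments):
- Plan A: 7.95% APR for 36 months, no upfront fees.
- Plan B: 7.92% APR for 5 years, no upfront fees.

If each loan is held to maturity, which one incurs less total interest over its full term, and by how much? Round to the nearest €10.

Plan A: monthly rate = 7.95%/12 = 0.0066250; payment = 34,750 × 0.0066250 / (1 − (1+0.0066250)^−36) = €1,088.14.
Total interest on Plan A = 36 × €1,088.14 − €34,750 = €4,423.04.
Plan B: monthly rate = 7.92%/12 = 0.0066000; payment = 34,750 × 0.0066000 / (1 − (1+0.0066000)^−60) = €703.27.
Total interest on Plan B = 60 × €703.27 − €34,750 = €7,446.20.
Plan A is lower by €3,023.16.

Plan A by €3,020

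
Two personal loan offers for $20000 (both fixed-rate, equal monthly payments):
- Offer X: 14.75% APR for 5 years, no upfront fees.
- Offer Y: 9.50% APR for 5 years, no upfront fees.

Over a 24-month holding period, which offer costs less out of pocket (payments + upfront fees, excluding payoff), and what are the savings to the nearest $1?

Offer X: at 14.75% the monthly rate is 0.0122917, so the payment is 20,000 × 0.0122917 / (1 − 1.0122917^−60) = $473.18.
Offer Y: at 9.50% the monthly rate is 0.0079167, so the payment is 20,000 × 0.0079167 / (1 − 1.0079167^−60) = $420.04.
Over 24 months: Offer X costs 24 × $473.18 = $11,356.32; Offer Y costs 24 × $420.04 = $10,080.96.
Offer Y is cheaper by $11,356.32 − $10,080.96 = $1,275.36.

Offer Y by $1,275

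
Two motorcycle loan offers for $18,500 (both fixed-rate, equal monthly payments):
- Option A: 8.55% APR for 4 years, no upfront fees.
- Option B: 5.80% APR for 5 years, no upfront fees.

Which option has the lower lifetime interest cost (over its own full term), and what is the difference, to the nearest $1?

Option A: monthly rate = 8.55%/12 = 0.0071250; payment = 18,500 × 0.0071250 / (1 − (1+0.0071250)^−48) = $456.43.
Total interest on Option A = 48 × $456.43 − $18,500 = $3,408.64.
Option B: at 5.80% the monthly rate is 0.0048333, so the payment is 18,500 × 0.0048333 / (1 − 1.0048333^−60) = $355.94.
Total interest on Option B = 60 × $355.94 − $18,500 = $2,856.40.
Option B is lower by $552.24.

Option B by $552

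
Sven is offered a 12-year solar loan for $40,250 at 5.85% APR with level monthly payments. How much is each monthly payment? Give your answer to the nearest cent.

At 5.85% the monthly rate is 0.0048750, so the payment is 40,250 × 0.0048750 / (1 − 1.0048750^−144) = $389.66.

$389.66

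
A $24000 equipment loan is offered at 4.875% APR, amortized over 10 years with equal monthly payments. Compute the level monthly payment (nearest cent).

$253.09

At 4.875% the monthly rate is 0.0040625, so the payment is 24,000 × 0.0040625 / (1 − 1.0040625^−120) = $253.09.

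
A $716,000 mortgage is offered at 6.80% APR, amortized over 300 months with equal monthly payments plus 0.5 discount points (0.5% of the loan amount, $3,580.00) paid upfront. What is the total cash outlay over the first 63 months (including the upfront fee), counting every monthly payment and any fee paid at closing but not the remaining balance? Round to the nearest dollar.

At 6.80% the monthly rate is 0.0056667, so the payment is 716,000 × 0.0056667 / (1 − 1.0056667^−300) = $4,969.56.
Total outlay = 63 × $4,969.56 + $3,580.00 = $316,662.28.

$316,662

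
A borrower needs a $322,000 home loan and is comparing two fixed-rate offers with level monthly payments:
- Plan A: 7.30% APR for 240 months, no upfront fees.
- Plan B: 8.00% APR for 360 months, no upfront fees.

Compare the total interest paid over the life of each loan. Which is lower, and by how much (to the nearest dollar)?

Plan A: at 7.30% the monthly rate is 0.0060833, so the payment is 322,000 × 0.0060833 / (1 − 1.0060833^−240) = $2,554.77.
Total interest on Plan A = 240 × $2,554.77 − $322,000 = $291,144.80.
Plan B: at 8.00% the monthly rate is 0.0066667, so the payment is 322,000 × 0.0066667 / (1 − 1.0066667^−360) = $2,362.72.
Total interest on Plan B = 360 × $2,362.72 − $322,000 = $528,579.20.
Plan A is lower by $237,434.40.

Plan A by $237,434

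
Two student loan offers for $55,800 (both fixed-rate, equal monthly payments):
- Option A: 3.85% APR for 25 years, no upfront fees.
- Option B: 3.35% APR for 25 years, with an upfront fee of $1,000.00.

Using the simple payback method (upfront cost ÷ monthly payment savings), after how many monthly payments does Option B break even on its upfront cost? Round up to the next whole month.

67 months

Option A: at 3.85% the monthly rate is 0.0032083, so the payment is 55,800 × 0.0032083 / (1 − 1.0032083^−300) = $289.93.
Option B: monthly rate = 3.35%/12 = 0.0027917; payment = 55,800 × 0.0027917 / (1 − (1+0.0027917)^−300) = $274.88.
Monthly savings = $289.93 − $274.88 = $15.05.
Break-even = $1,000.00 / $15.05 = 66.45 → 67 months.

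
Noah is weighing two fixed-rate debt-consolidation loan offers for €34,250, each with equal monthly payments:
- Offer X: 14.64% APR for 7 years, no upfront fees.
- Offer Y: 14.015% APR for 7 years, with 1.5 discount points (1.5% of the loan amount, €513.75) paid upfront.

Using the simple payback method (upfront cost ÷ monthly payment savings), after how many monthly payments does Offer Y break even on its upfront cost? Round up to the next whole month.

44 months

Offer X: at 14.64% the monthly rate is 0.0122000, so the payment is 34,250 × 0.0122000 / (1 − 1.0122000^−84) = €654.02.
Offer Y: monthly rate = 14.015%/12 = 0.0116792; payment = 34,250 × 0.0116792 / (1 − (1+0.0116792)^−84) = €642.13.
Monthly savings = €654.02 − €642.13 = €11.89.
Break-even = €513.75 / €11.89 = 43.21 → 44 months.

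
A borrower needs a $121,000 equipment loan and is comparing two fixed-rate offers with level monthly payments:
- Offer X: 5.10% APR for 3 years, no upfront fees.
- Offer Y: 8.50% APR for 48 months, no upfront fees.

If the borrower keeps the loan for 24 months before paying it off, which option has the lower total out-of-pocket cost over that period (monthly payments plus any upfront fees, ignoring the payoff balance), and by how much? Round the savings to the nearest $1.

Offer Y by $15,587

Offer X: at 5.10% the monthly rate is 0.0042500, so the payment is 121,000 × 0.0042500 / (1 − 1.0042500^−36) = $3,631.91.
Offer Y: at 8.50% the monthly rate is 0.0070833, so the payment is 121,000 × 0.0070833 / (1 − 1.0070833^−48) = $2,982.44.
Over 24 months: Offer X costs 24 × $3,631.91 = $87,165.84; Offer Y costs 24 × $2,982.44 = $71,578.56.
Offer Y is cheaper by $87,165.84 − $71,578.56 = $15,587.28.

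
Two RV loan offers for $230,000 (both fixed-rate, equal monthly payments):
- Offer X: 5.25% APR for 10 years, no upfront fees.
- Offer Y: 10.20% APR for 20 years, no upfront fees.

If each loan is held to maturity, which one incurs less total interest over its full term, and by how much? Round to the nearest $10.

Offer X: at 5.25% the monthly rate is 0.0043750, so the payment is 230,000 × 0.0043750 / (1 − 1.0043750^−120) = $2,467.71.
Total interest on Offer X = 120 × $2,467.71 − $230,000 = $66,125.20.
Offer Y: at 10.20% the monthly rate is 0.0085000, so the payment is 230,000 × 0.0085000 / (1 − 1.0085000^−240) = $2,250.11.
Total interest on Offer Y = 240 × $2,250.11 − $230,000 = $310,026.40.
Offer X is lower by $243,901.20.

Offer X by $243,900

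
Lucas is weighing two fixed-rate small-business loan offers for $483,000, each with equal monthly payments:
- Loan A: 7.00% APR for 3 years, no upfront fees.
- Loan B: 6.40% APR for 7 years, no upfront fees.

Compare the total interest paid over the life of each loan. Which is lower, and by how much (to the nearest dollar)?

Loan A by $63,618

Loan A: monthly rate = 7%/12 = 0.0058333; payment = 483,000 × 0.0058333 / (1 − (1+0.0058333)^−36) = $14,913.64.
Total interest on Loan A = 36 × $14,913.64 − $483,000 = $53,891.04.
Loan B: at 6.40% the monthly rate is 0.0053333, so the payment is 483,000 × 0.0053333 / (1 − 1.0053333^−84) = $7,148.92.
Total interest on Loan B = 84 × $7,148.92 − $483,000 = $117,509.28.
Loan A is lower by $63,618.24.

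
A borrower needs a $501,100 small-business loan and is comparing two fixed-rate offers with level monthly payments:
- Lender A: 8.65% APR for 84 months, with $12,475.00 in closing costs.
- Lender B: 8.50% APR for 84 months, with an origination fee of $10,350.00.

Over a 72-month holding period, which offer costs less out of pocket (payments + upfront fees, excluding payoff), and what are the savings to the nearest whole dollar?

Lender A: at 8.65% the monthly rate is 0.0072083, so the payment is 501,100 × 0.0072083 / (1 − 1.0072083^−84) = $7,973.51.
Lender B: monthly rate = 8.5%/12 = 0.0070833; payment = 501,100 × 0.0070833 / (1 − (1+0.0070833)^−84) = $7,935.66.
Over 72 months: Lender A costs 72 × $7,973.51 + $12,475.00 = $586,567.72; Lender B costs 72 × $7,935.66 + $10,350.00 = $581,717.52.
Lender B is cheaper by $586,567.72 − $581,717.52 = $4,850.20.

Lender B by $4,850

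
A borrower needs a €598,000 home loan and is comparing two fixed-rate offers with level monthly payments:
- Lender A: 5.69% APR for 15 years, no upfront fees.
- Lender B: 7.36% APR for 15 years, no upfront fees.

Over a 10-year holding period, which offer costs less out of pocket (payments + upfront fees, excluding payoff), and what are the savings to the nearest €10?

Lender A by €65,930

Lender A: at 5.69% the monthly rate is 0.0047417, so the payment is 598,000 × 0.0047417 / (1 − 1.0047417^−180) = €4,946.66.
Lender B: monthly rate = 7.36%/12 = 0.0061333; payment = 598,000 × 0.0061333 / (1 − (1+0.0061333)^−180) = €5,496.07.
Over 120 months: Lender A costs 120 × €4,946.66 = €593,599.20; Lender B costs 120 × €5,496.07 = €659,528.40.
Lender A is cheaper by €659,528.40 − €593,599.20 = €65,929.20.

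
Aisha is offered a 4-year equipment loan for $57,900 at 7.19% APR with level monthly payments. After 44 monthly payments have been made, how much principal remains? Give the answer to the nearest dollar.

$5,484

With monthly rate i = 7.19%/12 = 0.0059917, the balance after k of n payments is P · [(1+i)^n − (1+i)^k] / [(1+i)^n − 1].
(1+0.0059917)^48 = 1.33208026 and (1+0.0059917)^44 = 1.30062728, so the balance is 57,900 × (1.33208026 − 1.30062728) / (1.33208026 − 1) = $5,484.00.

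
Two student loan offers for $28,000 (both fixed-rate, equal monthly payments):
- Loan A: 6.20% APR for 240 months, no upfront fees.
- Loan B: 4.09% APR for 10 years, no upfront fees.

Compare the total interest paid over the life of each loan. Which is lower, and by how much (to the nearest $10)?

Loan A: at 6.20% the monthly rate is 0.0051667, so the payment is 28,000 × 0.0051667 / (1 − 1.0051667^−240) = $203.84.
Total interest on Loan A = 240 × $203.84 − $28,000 = $20,921.60.
Loan B: at 4.09% the monthly rate is 0.0034083, so the payment is 28,000 × 0.0034083 / (1 − 1.0034083^−120) = $284.69.
Total interest on Loan B = 120 × $284.69 − $28,000 = $6,162.80.
Loan B is lower by $14,758.80.

Loan B by $14,760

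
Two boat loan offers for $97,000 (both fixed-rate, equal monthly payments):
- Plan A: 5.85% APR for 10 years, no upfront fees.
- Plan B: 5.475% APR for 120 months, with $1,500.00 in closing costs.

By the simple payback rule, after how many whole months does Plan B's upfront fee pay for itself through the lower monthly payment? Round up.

Plan A: monthly rate = 5.85%/12 = 0.0048750; payment = 97,000 × 0.0048750 / (1 − (1+0.0048750)^−120) = $1,069.61.
Plan B: at 5.475% the monthly rate is 0.0045625, so the payment is 97,000 × 0.0045625 / (1 − 1.0045625^−120) = $1,051.50.
Monthly savings = $1,069.61 − $1,051.50 = $18.11.
Break-even = $1,500.00 / $18.11 = 82.83 → 83 months.

83 months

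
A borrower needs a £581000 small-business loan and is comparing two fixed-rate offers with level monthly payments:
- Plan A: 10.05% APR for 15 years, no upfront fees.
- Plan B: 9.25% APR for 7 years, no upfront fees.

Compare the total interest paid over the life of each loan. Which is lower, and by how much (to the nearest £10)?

Plan B by £335,610

Plan A: at 10.05% the monthly rate is 0.0083750, so the payment is 581,000 × 0.0083750 / (1 − 1.0083750^−180) = £6,261.24.
Total interest on Plan A = 180 × £6,261.24 − £581,000 = £546,023.20.
Plan B: at 9.25% the monthly rate is 0.0077083, so the payment is 581,000 × 0.0077083 / (1 − 1.0077083^−84) = £9,421.64.
Total interest on Plan B = 84 × £9,421.64 − £581,000 = £210,417.76.
Plan B is lower by £335,605.44.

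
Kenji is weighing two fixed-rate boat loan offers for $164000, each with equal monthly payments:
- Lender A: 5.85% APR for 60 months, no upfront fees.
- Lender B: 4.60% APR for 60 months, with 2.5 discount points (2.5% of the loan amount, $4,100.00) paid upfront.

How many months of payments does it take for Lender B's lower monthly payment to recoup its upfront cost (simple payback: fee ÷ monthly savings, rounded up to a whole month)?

44 months

Lender A: at 5.85% the monthly rate is 0.0048750, so the payment is 164,000 × 0.0048750 / (1 − 1.0048750^−60) = $3,159.15.
Lender B: monthly rate = 4.6%/12 = 0.0038333; payment = 164,000 × 0.0038333 / (1 − (1+0.0038333)^−60) = $3,064.92.
Monthly savings = $3,159.15 − $3,064.92 = $94.23.
Break-even = $4,100.00 / $94.23 = 43.51 → 44 months.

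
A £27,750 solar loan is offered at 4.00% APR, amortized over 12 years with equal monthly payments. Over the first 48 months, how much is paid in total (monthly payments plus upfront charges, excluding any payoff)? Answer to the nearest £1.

£11,662

Monthly rate = 4%/12 = 0.0033333; payment = 27,750 × 0.0033333 / (1 − (1+0.0033333)^−144) = £242.96.
Total outlay = 48 × £242.96 = £11,662.08.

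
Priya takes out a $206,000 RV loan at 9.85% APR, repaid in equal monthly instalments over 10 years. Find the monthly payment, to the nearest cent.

At 9.85% the monthly rate is 0.0082083, so the payment is 206,000 × 0.0082083 / (1 − 1.0082083^−120) = $2,705.22.

$2,705.22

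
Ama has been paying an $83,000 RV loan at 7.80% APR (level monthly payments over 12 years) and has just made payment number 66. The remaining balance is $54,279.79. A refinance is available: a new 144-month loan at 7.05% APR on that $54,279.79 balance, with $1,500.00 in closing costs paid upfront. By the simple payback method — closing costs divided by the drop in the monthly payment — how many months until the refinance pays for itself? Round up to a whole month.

Current payment = 83,000 × 7.8%/12 / (1 − (1+0.0065000)^−144) = $889.36.
Refinanced payment = 54,279.79 × 0.0058750 / (1 − (1+0.0058750)^−144) = $559.65.
Monthly savings = $889.36 − $559.65 = $329.71.
Break-even = $1,500.00 / $329.71 = 4.55 → 5 months.

5 months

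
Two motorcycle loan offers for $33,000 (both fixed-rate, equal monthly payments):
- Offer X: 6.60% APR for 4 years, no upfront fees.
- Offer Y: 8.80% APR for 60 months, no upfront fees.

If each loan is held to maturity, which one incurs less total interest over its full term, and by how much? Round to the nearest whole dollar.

Offer X: at 6.60% the monthly rate is 0.0055000, so the payment is 33,000 × 0.0055000 / (1 − 1.0055000^−48) = $784.12.
Total interest on Offer X = 48 × $784.12 − $33,000 = $4,637.76.
Offer Y: monthly rate = 8.8%/12 = 0.0073333; payment = 33,000 × 0.0073333 / (1 − (1+0.0073333)^−60) = $681.83.
Total interest on Offer Y = 60 × $681.83 − $33,000 = $7,909.80.
Offer X is lower by $3,272.04.

Offer X by $3,272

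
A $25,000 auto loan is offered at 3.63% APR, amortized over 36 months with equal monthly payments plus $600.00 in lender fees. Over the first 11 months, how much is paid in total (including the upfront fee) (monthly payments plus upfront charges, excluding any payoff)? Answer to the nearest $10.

At 3.63% the monthly rate is 0.0030250, so the payment is 25,000 × 0.0030250 / (1 − 1.0030250^−36) = $733.99.
Total outlay = 11 × $733.99 + $600.00 = $8,673.89.

$8,670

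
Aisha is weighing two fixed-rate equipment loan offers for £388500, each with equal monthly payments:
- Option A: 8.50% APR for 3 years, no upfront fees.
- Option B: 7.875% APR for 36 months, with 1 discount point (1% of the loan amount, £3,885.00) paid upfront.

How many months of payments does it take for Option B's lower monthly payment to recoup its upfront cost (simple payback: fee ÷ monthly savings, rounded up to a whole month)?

Option A: at 8.50% the monthly rate is 0.0070833, so the payment is 388,500 × 0.0070833 / (1 − 1.0070833^−36) = £12,263.99.
Option B: at 7.875% the monthly rate is 0.0065625, so the payment is 388,500 × 0.0065625 / (1 − 1.0065625^−36) = £12,151.79.
Monthly savings = £12,263.99 − £12,151.79 = £112.20.
Break-even = £3,885.00 / £112.20 = 34.63 → 35 months.

35 months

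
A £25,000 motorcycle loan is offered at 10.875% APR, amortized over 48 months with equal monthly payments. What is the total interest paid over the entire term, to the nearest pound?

£5,942

At 10.875% the monthly rate is 0.0090625, so the payment is 25,000 × 0.0090625 / (1 − 1.0090625^−48) = £644.62.
Total paid = 48 × £644.62 = £30,941.76; interest = £30,941.76 − £25,000 = £5,941.76.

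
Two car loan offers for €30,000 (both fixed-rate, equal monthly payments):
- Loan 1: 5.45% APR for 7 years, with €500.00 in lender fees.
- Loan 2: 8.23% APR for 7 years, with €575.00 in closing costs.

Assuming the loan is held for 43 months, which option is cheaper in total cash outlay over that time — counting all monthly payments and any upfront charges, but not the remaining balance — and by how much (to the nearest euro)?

Loan 1 by €1,823

Loan 1: monthly rate = 5.45%/12 = 0.0045417; payment = 30,000 × 0.0045417 / (1 − (1+0.0045417)^−84) = €430.39.
Loan 2: monthly rate = 8.23%/12 = 0.0068583; payment = 30,000 × 0.0068583 / (1 − (1+0.0068583)^−84) = €471.03.
Over 43 months: Loan 1 costs 43 × €430.39 + €500.00 = €19,006.77; Loan 2 costs 43 × €471.03 + €575.00 = €20,829.29.
Loan 1 is cheaper by €20,829.29 − €19,006.77 = €1,822.52.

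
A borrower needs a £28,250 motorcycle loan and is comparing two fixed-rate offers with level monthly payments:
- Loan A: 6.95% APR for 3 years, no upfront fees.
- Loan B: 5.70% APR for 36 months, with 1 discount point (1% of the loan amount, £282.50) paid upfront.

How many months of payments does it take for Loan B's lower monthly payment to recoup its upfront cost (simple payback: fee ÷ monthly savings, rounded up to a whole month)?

18 months

Loan A: monthly rate = 6.95%/12 = 0.0057917; payment = 28,250 × 0.0057917 / (1 − (1+0.0057917)^−36) = £871.63.
Loan B: at 5.70% the monthly rate is 0.0047500, so the payment is 28,250 × 0.0047500 / (1 − 1.0047500^−36) = £855.58.
Monthly savings = £871.63 − £855.58 = £16.05.
Break-even = £282.50 / £16.05 = 17.60 → 18 months.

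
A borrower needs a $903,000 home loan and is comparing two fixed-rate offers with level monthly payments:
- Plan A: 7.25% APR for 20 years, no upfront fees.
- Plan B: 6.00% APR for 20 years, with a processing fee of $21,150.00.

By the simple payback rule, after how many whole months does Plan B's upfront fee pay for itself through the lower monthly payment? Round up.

Plan A: monthly rate = 7.25%/12 = 0.0060417; payment = 903,000 × 0.0060417 / (1 − (1+0.0060417)^−240) = $7,137.10.
Plan B: at 6.00% the monthly rate is 0.0050000, so the payment is 903,000 × 0.0050000 / (1 − 1.0050000^−240) = $6,469.37.
Monthly savings = $7,137.10 − $6,469.37 = $667.73.
Break-even = $21,150.00 / $667.73 = 31.67 → 32 months.

32 months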